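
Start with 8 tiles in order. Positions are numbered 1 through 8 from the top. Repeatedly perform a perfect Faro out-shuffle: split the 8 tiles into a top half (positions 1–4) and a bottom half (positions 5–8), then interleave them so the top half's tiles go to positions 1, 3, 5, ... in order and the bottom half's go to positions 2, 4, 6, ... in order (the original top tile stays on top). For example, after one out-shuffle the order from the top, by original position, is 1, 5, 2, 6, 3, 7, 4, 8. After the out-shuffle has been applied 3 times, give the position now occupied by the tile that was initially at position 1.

Position 1 is a fixed point of every out-shuffle, so the tile never moves.

1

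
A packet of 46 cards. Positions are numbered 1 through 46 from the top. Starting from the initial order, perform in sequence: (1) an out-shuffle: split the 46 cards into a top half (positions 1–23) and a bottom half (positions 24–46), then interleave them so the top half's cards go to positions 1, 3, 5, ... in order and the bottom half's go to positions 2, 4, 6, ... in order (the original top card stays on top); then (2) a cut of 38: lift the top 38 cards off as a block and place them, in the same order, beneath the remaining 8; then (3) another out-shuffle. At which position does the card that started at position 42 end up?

Track the card from position 42 forward through each operation:
  after op 1 (out-shuffle): 42 → 38
  after op 2 (cut 38): 38 → 46
  after op 3 (out-shuffle): 46 → 46

46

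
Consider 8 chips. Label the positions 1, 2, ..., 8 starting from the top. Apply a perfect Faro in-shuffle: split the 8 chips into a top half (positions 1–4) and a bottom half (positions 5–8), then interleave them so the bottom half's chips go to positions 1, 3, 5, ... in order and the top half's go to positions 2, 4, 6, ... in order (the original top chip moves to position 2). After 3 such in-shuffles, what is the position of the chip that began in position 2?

7

Track the chip's position through each in-shuffle:
2 → 4 → 8 → 7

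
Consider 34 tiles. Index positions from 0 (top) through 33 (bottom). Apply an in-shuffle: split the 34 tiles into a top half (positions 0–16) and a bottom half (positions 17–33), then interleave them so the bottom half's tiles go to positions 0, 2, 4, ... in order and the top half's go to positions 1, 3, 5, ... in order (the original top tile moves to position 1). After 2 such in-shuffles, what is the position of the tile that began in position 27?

Track the tile's position through each in-shuffle:
27 → 20 → 6

6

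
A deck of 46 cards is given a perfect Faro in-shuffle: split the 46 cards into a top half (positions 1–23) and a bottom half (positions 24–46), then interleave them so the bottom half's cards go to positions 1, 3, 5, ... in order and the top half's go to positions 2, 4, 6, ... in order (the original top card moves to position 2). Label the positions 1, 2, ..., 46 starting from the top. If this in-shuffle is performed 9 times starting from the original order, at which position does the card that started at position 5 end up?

22

Track the card's position through each in-shuffle:
5 → 10 → 20 → 40 → 33 → 19 → 38 → 29 → 11 → 22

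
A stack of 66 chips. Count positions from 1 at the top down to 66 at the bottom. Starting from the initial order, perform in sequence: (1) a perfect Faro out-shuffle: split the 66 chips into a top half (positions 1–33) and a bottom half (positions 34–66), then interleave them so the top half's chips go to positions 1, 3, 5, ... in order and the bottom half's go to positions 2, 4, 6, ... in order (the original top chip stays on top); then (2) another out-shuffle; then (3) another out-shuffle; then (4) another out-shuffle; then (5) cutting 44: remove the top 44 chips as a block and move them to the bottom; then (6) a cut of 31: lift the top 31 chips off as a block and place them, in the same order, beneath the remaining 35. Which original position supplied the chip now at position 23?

7

Undo the operations in reverse order, starting from position 23:
  undo op 6 (cut 31): 23 ← 54
  undo op 5 (cut 44): 54 ← 32
  undo op 4 (out-shuffle, from bottom half): 32 ← 49
  undo op 3 (out-shuffle, from top half): 49 ← 25
  undo op 2 (out-shuffle, from top half): 25 ← 13
  undo op 1 (out-shuffle, from top half): 13 ← 7
So the chip at position 23 came from original position 7.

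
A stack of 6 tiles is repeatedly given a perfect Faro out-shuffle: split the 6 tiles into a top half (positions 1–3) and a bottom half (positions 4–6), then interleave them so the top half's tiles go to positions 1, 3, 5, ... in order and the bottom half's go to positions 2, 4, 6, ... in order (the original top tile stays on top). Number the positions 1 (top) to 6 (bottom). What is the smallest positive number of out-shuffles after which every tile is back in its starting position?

The out-shuffle permutes the 6 positions with cycle lengths [1, 1, 4].
Every tile is home exactly when every cycle has completed a whole number of laps, i.e. after lcm(1, 4) = 4 out-shuffles.

4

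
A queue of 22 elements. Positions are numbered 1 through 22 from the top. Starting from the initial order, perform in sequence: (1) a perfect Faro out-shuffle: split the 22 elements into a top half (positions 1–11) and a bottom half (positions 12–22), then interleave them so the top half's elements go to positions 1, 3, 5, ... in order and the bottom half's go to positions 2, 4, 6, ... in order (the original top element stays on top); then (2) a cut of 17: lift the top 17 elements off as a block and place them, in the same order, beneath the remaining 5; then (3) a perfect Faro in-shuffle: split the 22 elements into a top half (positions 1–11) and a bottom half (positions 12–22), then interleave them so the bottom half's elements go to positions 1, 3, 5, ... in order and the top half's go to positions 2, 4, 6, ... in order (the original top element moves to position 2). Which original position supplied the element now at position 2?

Undo the operations in reverse order, starting from position 2:
  undo op 3 (in-shuffle, from top half): 2 ← 1
  undo op 2 (cut 17): 1 ← 18
  undo op 1 (out-shuffle, from bottom half): 18 ← 20
So the element at position 2 came from original position 20.

20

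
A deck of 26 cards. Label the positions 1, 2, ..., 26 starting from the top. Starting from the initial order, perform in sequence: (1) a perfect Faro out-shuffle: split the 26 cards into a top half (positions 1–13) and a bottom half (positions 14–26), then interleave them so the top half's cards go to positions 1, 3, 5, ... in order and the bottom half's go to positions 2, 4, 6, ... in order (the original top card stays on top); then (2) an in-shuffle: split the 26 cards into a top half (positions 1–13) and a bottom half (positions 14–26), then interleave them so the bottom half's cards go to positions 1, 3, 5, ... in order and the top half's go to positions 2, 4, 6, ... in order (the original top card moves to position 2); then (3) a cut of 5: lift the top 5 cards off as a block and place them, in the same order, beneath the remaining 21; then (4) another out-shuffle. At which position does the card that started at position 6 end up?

Track the card from position 6 forward through each operation:
  after op 1 (out-shuffle): 6 → 11
  after op 2 (in-shuffle): 11 → 22
  after op 3 (cut 5): 22 → 17
  after op 4 (out-shuffle): 17 → 8

8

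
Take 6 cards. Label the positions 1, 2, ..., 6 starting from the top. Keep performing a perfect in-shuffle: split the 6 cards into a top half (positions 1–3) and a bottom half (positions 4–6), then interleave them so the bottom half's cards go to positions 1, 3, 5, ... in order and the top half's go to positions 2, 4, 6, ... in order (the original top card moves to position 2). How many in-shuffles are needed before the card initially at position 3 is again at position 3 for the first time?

Follow position 3 under repeated in-shuffles:
3 → 6 → 5 → 3
It first returns after 3 in-shuffles.

3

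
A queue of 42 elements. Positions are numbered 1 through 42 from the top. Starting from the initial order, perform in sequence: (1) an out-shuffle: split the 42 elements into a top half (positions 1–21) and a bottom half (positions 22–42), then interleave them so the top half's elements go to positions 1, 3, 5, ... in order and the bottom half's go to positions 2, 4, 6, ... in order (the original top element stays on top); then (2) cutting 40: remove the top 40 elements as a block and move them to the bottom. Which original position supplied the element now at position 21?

10

Undo the operations in reverse order, starting from position 21:
  undo op 2 (cut 40): 21 ← 19
  undo op 1 (out-shuffle, from top half): 19 ← 10
So the element at position 21 came from original position 10.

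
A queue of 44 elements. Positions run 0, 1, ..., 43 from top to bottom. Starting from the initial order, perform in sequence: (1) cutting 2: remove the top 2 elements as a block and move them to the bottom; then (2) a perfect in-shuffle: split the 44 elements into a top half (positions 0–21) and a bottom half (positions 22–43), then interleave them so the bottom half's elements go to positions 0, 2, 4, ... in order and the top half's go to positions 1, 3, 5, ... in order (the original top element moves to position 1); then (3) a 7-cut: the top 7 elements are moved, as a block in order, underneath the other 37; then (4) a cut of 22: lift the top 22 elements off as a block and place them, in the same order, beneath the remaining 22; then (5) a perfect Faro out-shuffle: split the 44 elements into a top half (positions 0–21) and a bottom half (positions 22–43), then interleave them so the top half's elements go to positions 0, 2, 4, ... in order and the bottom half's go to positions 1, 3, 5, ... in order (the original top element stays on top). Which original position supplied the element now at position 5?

Undo the operations in reverse order, starting from position 5:
  undo op 5 (out-shuffle, from bottom half): 5 ← 24
  undo op 4 (cut 22): 24 ← 2
  undo op 3 (cut 7): 2 ← 9
  undo op 2 (in-shuffle, from top half): 9 ← 4
  undo op 1 (cut 2): 4 ← 6
So the element at position 5 came from original position 6.

6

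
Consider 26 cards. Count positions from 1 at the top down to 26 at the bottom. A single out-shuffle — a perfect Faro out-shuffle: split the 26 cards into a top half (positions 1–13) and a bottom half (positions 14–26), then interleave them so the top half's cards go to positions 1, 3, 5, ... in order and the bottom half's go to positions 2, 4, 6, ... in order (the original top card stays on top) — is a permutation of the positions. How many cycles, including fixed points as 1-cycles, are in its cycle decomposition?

Trace each unvisited position around until it returns:
(1) (2 3 5 9 17 8 ... len 20) (6 11 21 16) (26)
4 cycles in total.

4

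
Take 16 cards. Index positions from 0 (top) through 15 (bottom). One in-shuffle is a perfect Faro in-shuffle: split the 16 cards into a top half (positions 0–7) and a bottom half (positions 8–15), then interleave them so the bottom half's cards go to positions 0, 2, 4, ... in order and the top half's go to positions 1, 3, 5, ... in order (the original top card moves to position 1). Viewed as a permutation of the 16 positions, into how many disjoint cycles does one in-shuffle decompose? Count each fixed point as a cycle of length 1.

2

Trace each unvisited position around until it returns:
(0 1 3 7 15 14 12 8) (2 5 11 6 13 10 4 9)
2 cycles in total.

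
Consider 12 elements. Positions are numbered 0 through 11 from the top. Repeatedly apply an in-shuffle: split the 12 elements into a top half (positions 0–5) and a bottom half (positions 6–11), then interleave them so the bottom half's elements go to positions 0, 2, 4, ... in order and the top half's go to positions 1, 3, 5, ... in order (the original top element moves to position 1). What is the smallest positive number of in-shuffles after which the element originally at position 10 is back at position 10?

12

Follow position 10 under repeated in-shuffles:
10 → 8 → 4 → 9 → 6 → 0 → 1 → 3 → 7 → 2 → 5 → 11 → 10
It first returns after 12 in-shuffles.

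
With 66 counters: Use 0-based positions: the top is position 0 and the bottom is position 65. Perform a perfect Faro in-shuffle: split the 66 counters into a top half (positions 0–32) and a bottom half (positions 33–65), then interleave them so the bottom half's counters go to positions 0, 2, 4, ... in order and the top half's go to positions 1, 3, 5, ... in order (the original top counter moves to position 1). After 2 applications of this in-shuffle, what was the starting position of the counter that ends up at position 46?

Work backwards from position 46, undoing one in-shuffle at a time:
46 ← 56 ← 61
So the counter now at position 46 started at position 61.

61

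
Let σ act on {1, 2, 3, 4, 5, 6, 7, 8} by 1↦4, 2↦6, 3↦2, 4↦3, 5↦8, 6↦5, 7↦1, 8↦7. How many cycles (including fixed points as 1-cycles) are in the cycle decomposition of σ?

Cycle decomposition: (1 4 3 2 6 5 8 7).
1 cycle.

1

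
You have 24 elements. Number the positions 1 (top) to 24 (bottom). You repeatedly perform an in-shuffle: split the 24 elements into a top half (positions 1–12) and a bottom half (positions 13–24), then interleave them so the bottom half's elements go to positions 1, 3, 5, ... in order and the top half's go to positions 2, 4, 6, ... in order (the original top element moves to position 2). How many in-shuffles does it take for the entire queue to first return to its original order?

20

The in-shuffle permutes the 24 positions with cycle lengths [4, 20].
Every element is home exactly when every cycle has completed a whole number of laps, i.e. after lcm(4, 20) = 20 in-shuffles.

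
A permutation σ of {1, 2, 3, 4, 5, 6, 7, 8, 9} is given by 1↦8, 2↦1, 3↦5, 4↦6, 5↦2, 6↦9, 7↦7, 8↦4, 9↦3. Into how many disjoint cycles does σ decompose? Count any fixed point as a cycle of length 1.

Cycle decomposition: (1 8 4 6 9 3 5 2) (7).
2 cycles.

2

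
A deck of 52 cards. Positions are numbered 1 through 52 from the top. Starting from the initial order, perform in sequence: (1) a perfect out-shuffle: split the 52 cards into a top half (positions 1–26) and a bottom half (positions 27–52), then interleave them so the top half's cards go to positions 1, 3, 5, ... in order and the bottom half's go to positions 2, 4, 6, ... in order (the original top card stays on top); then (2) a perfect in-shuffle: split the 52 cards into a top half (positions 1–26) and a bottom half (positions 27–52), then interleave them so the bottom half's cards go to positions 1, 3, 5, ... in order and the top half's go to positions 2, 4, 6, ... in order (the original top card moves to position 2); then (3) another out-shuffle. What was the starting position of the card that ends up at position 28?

36

Undo the operations in reverse order, starting from position 28:
  undo op 3 (out-shuffle, from bottom half): 28 ← 40
  undo op 2 (in-shuffle, from top half): 40 ← 20
  undo op 1 (out-shuffle, from bottom half): 20 ← 36
So the card at position 28 came from original position 36.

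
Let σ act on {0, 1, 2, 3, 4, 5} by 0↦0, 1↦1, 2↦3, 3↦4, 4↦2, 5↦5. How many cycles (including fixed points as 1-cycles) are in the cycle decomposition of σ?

Cycle decomposition: (0) (1) (2 3 4) (5).
4 cycles.

4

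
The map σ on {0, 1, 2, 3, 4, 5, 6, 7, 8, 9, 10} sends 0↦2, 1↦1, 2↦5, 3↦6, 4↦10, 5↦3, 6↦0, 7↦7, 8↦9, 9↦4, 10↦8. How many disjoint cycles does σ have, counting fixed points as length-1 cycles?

Cycle decomposition: (0 2 5 3 6) (1) (4 10 8 9) (7).
4 cycles.

4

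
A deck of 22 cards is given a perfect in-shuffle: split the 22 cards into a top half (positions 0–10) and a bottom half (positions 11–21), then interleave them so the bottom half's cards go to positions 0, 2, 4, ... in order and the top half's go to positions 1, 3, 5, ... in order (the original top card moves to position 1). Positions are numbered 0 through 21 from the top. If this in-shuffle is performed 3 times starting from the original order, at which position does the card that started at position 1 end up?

15

Track the card's position through each in-shuffle:
1 → 3 → 7 → 15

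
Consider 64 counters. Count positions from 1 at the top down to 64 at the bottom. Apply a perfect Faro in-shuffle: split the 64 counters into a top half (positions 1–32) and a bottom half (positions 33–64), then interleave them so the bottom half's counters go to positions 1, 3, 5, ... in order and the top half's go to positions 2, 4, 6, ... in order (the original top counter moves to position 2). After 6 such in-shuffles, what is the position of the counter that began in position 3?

62

Track the counter's position through each in-shuffle:
3 → 6 → 12 → 24 → 48 → 31 → 62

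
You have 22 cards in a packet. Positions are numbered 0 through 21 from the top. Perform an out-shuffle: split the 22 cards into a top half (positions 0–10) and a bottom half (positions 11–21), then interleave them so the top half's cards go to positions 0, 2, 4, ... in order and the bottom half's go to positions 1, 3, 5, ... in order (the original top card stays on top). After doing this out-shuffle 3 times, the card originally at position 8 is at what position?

Track the card's position through each out-shuffle:
8 → 16 → 11 → 1

1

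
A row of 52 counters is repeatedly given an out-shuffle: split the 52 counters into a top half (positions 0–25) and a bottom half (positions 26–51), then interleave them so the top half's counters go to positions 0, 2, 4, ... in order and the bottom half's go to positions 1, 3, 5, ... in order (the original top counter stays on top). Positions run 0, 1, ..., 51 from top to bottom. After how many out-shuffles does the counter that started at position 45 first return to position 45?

Follow position 45 under repeated out-shuffles:
45 → 39 → 27 → 3 → 6 → 12 → 24 → 48 → 45
It first returns after 8 out-shuffles.

8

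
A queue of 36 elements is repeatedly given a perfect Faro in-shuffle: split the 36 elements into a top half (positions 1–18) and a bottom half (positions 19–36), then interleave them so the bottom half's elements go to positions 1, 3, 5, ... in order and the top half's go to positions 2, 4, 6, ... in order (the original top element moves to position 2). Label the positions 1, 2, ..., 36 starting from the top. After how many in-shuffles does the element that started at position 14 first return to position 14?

36

Follow position 14 under repeated in-shuffles:
14 → 28 → 19 → 1 → 2 → 4 → 8 → 16 → ... → 14 (length 36)
It first returns after 36 in-shuffles.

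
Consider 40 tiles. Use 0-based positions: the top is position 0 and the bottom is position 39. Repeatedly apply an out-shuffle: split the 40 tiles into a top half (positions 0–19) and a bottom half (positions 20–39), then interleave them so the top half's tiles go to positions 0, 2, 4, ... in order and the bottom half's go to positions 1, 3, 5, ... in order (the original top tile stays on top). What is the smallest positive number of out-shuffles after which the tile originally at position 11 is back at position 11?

12

Follow position 11 under repeated out-shuffles:
11 → 22 → 5 → 10 → 20 → 1 → 2 → 4 → 8 → 16 → 32 → 25 → 11
It first returns after 12 out-shuffles.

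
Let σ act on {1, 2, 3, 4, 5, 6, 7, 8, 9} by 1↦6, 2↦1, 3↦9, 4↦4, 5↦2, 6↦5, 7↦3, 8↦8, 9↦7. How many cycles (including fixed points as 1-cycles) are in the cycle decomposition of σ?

Cycle decomposition: (1 6 5 2) (3 9 7) (4) (8).
4 cycles.

4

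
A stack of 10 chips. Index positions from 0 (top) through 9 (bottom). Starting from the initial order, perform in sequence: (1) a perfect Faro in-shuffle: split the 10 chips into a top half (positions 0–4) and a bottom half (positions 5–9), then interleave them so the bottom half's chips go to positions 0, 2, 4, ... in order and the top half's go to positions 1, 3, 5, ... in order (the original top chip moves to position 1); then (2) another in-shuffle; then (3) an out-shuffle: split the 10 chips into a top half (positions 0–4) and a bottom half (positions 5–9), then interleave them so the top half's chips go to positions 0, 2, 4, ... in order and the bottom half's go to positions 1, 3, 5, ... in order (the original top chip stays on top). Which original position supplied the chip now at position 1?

Undo the operations in reverse order, starting from position 1:
  undo op 3 (out-shuffle, from bottom half): 1 ← 5
  undo op 2 (in-shuffle, from top half): 5 ← 2
  undo op 1 (in-shuffle, from bottom half): 2 ← 6
So the chip at position 1 came from original position 6.

6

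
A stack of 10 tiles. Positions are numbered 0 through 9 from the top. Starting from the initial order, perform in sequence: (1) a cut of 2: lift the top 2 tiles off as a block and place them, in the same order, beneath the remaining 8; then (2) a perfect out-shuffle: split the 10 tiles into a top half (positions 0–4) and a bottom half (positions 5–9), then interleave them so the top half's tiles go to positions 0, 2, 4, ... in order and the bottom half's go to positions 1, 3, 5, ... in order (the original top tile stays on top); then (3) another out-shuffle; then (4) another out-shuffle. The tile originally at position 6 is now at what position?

5

Track the tile from position 6 forward through each operation:
  after op 1 (cut 2): 6 → 4
  after op 2 (out-shuffle): 4 → 8
  after op 3 (out-shuffle): 8 → 7
  after op 4 (out-shuffle): 7 → 5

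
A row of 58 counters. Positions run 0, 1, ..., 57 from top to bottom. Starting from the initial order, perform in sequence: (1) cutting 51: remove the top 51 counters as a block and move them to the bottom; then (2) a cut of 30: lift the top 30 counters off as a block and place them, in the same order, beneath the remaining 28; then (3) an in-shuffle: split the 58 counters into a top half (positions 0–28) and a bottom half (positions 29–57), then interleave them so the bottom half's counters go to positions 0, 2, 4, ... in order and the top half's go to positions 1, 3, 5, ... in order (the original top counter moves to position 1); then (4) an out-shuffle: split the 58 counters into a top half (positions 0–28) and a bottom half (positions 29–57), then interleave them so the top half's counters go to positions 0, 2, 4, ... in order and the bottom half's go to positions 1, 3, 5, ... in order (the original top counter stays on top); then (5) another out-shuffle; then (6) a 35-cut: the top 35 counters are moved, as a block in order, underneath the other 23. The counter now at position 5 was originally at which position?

Undo the operations in reverse order, starting from position 5:
  undo op 6 (cut 35): 5 ← 40
  undo op 5 (out-shuffle, from top half): 40 ← 20
  undo op 4 (out-shuffle, from top half): 20 ← 10
  undo op 3 (in-shuffle, from bottom half): 10 ← 34
  undo op 2 (cut 30): 34 ← 6
  undo op 1 (cut 51): 6 ← 57
So the counter at position 5 came from original position 57.

57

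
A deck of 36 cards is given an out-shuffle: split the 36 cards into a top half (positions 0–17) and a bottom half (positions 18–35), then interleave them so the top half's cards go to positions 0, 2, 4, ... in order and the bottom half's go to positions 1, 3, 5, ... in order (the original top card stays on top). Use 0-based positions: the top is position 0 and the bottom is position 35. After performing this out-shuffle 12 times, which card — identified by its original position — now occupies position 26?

26

Work backwards from position 26, undoing one out-shuffle at a time:
26 ← 13 ← 24 ← 12 ← 6 ← 3 ← 19 ← 27 ← 31 ← 33 ← 34 ← 17 ← 26
So the card now at position 26 started at position 26.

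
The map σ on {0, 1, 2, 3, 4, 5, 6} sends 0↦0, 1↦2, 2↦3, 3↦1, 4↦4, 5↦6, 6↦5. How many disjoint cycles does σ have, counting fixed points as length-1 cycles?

4

Cycle decomposition: (0) (1 2 3) (4) (5 6).
4 cycles.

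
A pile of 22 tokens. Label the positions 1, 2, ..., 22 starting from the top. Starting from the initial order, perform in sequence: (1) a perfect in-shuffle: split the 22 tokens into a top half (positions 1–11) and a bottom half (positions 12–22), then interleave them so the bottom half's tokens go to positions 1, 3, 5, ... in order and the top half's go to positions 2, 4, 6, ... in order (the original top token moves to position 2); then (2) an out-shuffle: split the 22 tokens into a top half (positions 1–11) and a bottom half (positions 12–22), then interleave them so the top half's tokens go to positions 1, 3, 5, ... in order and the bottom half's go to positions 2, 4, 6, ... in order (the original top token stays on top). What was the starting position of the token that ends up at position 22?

11

Undo the operations in reverse order, starting from position 22:
  undo op 2 (out-shuffle, from bottom half): 22 ← 22
  undo op 1 (in-shuffle, from top half): 22 ← 11
So the token at position 22 came from original position 11.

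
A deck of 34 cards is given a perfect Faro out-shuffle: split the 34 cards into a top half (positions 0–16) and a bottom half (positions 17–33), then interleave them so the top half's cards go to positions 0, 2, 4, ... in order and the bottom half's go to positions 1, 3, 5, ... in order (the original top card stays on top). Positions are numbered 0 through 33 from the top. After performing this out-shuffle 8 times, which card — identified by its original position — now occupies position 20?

Work backwards from position 20, undoing one out-shuffle at a time:
20 ← 10 ← 5 ← 19 ← 26 ← 13 ← 23 ← 28 ← 14
So the card now at position 20 started at position 14.

14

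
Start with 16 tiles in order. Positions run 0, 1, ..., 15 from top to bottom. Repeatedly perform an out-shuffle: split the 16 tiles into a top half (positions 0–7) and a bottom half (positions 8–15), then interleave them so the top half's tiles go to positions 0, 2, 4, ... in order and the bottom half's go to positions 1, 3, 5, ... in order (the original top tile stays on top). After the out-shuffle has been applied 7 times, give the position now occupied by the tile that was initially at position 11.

13

Track the tile's position through each out-shuffle:
11 → 7 → 14 → 13 → 11 → 7 → 14 → 13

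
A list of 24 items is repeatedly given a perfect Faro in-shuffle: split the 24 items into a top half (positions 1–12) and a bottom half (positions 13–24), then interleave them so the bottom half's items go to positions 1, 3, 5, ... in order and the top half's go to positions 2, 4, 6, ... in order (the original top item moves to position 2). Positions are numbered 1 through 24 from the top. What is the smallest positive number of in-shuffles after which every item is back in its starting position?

The in-shuffle permutes the 24 positions with cycle lengths [4, 20].
Every item is home exactly when every cycle has completed a whole number of laps, i.e. after lcm(4, 20) = 20 in-shuffles.

20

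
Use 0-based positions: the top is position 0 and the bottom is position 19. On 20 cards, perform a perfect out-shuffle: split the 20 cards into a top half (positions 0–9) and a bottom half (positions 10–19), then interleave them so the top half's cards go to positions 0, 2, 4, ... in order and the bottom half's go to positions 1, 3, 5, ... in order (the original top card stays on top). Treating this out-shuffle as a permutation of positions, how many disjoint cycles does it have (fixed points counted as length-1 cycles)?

3

Trace each unvisited position around until it returns:
(0) (1 2 4 8 16 13 ... len 18) (19)
3 cycles in total.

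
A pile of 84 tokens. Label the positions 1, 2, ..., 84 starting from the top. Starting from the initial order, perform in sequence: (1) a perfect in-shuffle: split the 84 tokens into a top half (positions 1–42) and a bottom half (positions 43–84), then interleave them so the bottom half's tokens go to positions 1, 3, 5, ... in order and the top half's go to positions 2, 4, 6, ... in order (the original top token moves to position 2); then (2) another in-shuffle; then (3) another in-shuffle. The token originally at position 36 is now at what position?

Track the token from position 36 forward through each operation:
  after op 1 (in-shuffle): 36 → 72
  after op 2 (in-shuffle): 72 → 59
  after op 3 (in-shuffle): 59 → 33

33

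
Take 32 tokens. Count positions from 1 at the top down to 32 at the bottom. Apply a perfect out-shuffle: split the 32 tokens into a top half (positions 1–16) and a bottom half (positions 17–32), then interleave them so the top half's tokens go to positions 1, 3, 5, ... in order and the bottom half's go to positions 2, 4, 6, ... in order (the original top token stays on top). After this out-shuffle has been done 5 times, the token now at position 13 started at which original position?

Work backwards from position 13, undoing one out-shuffle at a time:
13 ← 7 ← 4 ← 18 ← 25 ← 13
So the token now at position 13 started at position 13.

13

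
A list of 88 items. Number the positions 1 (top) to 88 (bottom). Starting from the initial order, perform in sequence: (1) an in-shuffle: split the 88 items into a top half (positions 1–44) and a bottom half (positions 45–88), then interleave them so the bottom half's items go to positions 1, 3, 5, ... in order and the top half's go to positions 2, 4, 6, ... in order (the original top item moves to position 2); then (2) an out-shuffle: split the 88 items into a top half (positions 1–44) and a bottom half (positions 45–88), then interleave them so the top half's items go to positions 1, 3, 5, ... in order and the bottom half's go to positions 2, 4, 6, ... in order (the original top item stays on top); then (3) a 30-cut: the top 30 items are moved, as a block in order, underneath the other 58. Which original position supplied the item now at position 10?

Undo the operations in reverse order, starting from position 10:
  undo op 3 (cut 30): 10 ← 40
  undo op 2 (out-shuffle, from bottom half): 40 ← 64
  undo op 1 (in-shuffle, from top half): 64 ← 32
So the item at position 10 came from original position 32.

32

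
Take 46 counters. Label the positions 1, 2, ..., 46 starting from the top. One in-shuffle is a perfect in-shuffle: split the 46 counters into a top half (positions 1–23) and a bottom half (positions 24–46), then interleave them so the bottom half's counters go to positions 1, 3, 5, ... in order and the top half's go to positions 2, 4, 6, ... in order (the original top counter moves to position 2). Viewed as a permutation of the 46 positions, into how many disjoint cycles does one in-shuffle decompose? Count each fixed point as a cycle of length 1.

2

Trace each unvisited position around until it returns:
(1 2 4 8 16 32 ... len 23) (5 10 20 40 33 19 ... len 23)
2 cycles in total.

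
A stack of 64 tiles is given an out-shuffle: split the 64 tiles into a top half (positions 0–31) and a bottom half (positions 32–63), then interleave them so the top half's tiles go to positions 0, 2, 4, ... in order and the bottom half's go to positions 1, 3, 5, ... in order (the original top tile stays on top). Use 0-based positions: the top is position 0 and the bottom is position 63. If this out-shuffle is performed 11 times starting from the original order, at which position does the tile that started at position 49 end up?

Track the tile's position through each out-shuffle:
49 → 35 → 7 → 14 → 28 → 56 → 49 → 35 → 7 → 14 → 28 → 56

56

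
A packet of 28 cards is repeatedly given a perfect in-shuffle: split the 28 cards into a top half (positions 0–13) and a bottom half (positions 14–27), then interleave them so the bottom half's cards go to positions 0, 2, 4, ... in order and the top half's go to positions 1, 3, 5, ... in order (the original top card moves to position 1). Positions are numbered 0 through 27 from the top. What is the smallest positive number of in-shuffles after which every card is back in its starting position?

The in-shuffle permutes the 28 positions with cycle lengths [28].
Every card is home exactly when every cycle has completed a whole number of laps, i.e. after lcm(28) = 28 in-shuffles.

28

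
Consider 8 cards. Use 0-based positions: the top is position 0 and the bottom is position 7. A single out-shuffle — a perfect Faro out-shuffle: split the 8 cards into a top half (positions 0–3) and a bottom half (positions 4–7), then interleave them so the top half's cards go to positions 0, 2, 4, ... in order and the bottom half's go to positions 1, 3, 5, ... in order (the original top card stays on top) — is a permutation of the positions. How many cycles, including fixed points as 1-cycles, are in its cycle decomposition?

4

Trace each unvisited position around until it returns:
(0) (1 2 4) (3 6 5) (7)
4 cycles in total.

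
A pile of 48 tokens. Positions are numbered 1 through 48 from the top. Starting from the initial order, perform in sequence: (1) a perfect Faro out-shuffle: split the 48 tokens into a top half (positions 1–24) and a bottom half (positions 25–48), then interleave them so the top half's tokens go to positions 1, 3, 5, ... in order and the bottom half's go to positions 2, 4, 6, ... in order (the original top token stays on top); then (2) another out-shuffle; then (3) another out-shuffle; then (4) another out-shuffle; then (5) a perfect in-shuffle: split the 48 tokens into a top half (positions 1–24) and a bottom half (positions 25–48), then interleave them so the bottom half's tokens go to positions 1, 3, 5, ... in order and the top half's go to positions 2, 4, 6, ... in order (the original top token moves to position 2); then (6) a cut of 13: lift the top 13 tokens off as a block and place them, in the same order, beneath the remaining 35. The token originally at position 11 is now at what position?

Track the token from position 11 forward through each operation:
  after op 1 (out-shuffle): 11 → 21
  after op 2 (out-shuffle): 21 → 41
  after op 3 (out-shuffle): 41 → 34
  after op 4 (out-shuffle): 34 → 20
  after op 5 (in-shuffle): 20 → 40
  after op 6 (cut 13): 40 → 27

27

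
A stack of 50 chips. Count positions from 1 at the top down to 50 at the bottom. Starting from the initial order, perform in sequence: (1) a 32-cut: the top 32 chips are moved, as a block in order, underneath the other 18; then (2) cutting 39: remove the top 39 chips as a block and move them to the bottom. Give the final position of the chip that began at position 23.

Track the chip from position 23 forward through each operation:
  after op 1 (cut 32): 23 → 41
  after op 2 (cut 39): 41 → 2

2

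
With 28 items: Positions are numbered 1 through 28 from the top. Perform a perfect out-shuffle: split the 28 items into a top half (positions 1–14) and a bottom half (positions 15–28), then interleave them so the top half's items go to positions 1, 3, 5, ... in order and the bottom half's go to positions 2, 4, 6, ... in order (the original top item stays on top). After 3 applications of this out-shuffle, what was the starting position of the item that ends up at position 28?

Work backwards from position 28, undoing one out-shuffle at a time:
28 ← 28 ← 28 ← 28
So the item now at position 28 started at position 28.

28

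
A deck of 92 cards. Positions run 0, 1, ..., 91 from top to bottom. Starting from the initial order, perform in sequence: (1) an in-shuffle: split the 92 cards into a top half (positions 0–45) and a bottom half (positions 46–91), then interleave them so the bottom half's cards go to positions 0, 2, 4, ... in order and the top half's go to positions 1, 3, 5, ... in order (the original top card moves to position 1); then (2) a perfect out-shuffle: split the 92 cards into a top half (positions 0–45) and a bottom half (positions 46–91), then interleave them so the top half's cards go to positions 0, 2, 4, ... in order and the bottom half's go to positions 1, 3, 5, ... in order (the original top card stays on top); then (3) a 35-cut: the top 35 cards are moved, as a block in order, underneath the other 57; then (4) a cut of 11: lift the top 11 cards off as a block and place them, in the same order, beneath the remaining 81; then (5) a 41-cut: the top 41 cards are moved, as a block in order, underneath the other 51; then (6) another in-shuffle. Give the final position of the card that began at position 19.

Track the card from position 19 forward through each operation:
  after op 1 (in-shuffle): 19 → 39
  after op 2 (out-shuffle): 39 → 78
  after op 3 (cut 35): 78 → 43
  after op 4 (cut 11): 43 → 32
  after op 5 (cut 41): 32 → 83
  after op 6 (in-shuffle): 83 → 74

74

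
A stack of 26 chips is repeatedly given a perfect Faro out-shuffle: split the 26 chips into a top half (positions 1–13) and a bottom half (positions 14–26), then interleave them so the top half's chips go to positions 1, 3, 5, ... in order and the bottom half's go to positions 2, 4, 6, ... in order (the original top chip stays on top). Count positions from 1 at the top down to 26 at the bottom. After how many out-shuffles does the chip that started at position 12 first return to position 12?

20

Follow position 12 under repeated out-shuffles:
12 → 23 → 20 → 14 → 2 → 3 → 5 → 9 → 17 → 8 → 15 → 4 → 7 → 13 → 25 → 24 → 22 → 18 → 10 → 19 → 12
It first returns after 20 out-shuffles.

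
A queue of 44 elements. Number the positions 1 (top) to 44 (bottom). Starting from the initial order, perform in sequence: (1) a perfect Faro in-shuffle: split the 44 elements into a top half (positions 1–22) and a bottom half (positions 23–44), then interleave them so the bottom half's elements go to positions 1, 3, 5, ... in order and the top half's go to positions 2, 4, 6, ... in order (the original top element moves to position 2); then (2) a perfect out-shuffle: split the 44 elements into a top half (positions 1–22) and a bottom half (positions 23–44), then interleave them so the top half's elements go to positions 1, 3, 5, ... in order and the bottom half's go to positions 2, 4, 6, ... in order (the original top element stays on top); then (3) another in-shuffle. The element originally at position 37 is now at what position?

28

Track the element from position 37 forward through each operation:
  after op 1 (in-shuffle): 37 → 29
  after op 2 (out-shuffle): 29 → 14
  after op 3 (in-shuffle): 14 → 28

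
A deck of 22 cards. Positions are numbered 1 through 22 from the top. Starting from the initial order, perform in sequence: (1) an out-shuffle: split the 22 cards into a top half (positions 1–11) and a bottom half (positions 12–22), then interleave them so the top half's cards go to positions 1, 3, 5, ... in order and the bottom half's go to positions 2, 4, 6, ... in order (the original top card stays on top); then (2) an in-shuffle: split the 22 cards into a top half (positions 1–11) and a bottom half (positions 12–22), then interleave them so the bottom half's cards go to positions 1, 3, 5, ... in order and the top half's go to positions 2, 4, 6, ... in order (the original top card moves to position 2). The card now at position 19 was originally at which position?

Undo the operations in reverse order, starting from position 19:
  undo op 2 (in-shuffle, from bottom half): 19 ← 21
  undo op 1 (out-shuffle, from top half): 21 ← 11
So the card at position 19 came from original position 11.

11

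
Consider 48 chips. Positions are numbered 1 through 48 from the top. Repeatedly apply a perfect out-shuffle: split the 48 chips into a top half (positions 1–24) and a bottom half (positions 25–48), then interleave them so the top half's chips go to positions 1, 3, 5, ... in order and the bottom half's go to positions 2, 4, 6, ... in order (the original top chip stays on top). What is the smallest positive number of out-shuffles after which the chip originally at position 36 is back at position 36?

Follow position 36 under repeated out-shuffles:
36 → 24 → 47 → 46 → 44 → 40 → 32 → 16 → ... → 36 (length 23)
It first returns after 23 out-shuffles.

23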